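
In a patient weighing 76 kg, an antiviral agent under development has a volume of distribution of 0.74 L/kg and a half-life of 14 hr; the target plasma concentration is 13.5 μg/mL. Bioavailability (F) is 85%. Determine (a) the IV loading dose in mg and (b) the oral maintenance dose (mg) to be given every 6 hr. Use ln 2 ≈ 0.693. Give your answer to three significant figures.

(a) 759 mg; (b) 265 mg

Vd = 0.74 L/kg × 76 kg = 56.24 L
LD = Vd × C = 56.24 × 13.5 = 759.2 mg
CL = 0.693 × Vd / t½ = 0.693 × 56.24 / 14 = 2.784 L/h
D = CL × Css × τ / F = 2.784 × 13.5 × 6 / 0.85 = 265.3 mg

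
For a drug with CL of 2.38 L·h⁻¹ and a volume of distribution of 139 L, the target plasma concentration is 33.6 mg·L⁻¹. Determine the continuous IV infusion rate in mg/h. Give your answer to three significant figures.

80.0 mg/h

Infusion rate = CL · Css = 2.380 L/h × 33.6 mg/L = 79.97 mg/h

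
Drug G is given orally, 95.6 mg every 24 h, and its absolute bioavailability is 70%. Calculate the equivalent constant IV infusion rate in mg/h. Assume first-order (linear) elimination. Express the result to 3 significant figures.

Equivalent systemic input: infusion rate = F·D/τ.
Rate = 0.7 × 95.6 / 24 = 2.788 mg/h

2.79 mg/h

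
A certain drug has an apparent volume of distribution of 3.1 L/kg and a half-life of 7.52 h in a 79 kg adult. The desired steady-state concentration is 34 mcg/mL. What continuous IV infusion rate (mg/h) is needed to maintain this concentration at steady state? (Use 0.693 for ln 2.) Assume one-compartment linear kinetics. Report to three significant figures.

767 mg/h

Vd(total) = 79 kg × 3.1 L/kg = 244.9 L
CL = 0.693 × Vd / t½ = 0.693 × 244.9 / 7.52 = 22.57 L/h
Infusion rate = CL × Css = 22.57 × 34 = 767.4 mg/h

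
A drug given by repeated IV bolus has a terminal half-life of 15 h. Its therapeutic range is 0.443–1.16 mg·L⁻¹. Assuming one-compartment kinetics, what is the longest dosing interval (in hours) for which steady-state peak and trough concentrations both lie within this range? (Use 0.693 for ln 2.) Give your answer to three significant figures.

k = 0.693 / t½ = 0.693 / 15 = 0.04620 h⁻¹
Between IV bolus doses, concentration decays as C = C₀·e^(−kτ), so C_peak/C_trough = e^(kτ).
τ_max = ln(C_peak/C_trough) / k = ln(1.16/0.443) / 0.04620 = 0.9626 / 0.04620 = 20.84 h

20.8 h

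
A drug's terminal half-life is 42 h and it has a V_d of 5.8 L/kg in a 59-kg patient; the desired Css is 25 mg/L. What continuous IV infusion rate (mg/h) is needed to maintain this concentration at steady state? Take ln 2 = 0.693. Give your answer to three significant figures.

141 mg/h

Vd = 5.8 L/kg × 59 kg = 342.2 L
CL = ln 2 · Vd / t½ = 0.693 × 342.2 / 42 = 5.646 L/h
Infusion rate = CL × Css = 5.646 × 25 = 141.2 mg/h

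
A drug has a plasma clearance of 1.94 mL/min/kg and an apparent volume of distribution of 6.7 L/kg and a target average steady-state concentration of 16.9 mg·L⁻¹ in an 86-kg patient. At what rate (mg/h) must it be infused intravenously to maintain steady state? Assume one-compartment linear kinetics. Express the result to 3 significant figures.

169 mg/h

CL = 1.94 mL/min/kg × 86 kg = 166.8 mL/min = 166.8 × 60/1000 = 10.01 L/h
Maintenance depends on clearance, not Vd — rate in must match rate out.
Rate = CL × Css = 10.01 × 16.9 = 169.2 mg/h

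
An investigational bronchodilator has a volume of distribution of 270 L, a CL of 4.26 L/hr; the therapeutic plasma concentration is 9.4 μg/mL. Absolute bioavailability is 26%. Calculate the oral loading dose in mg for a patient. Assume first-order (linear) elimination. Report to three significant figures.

LD = Vd × C / F = 270.0 × 9.400 / 0.26 = 9762 mg

9760 mg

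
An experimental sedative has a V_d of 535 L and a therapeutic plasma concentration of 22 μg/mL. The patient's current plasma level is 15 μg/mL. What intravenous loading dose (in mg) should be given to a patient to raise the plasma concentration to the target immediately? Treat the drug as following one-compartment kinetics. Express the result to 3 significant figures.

3750 mg

The loading dose fills Vd to the target concentration.
Concentration deficit ΔC = 22 − 15 = 7.000 mg/L
LD = Vd × ΔC = 535.0 × 7.000 = 3745 mg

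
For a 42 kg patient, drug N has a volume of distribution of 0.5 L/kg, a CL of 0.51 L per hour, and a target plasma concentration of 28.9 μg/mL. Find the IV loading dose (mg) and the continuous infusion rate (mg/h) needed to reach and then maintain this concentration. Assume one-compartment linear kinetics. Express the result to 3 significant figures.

Vd(total) = 42 kg × 0.5 L/kg = 21.00 L
Loading: fill Vd to C_target → 21.00 L × 28.9 mg/L = 606.9 mg
Maintenance: replace elimination → rate = CL × Css = 0.5100 × 28.9 = 14.74 mg/h

(a) 607 mg; (b) 14.7 mg/h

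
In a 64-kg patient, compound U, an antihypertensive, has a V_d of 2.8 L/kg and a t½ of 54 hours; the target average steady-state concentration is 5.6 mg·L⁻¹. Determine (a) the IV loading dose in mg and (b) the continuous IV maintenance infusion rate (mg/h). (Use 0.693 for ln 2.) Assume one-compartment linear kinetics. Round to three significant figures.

Total Vd = 2.8 × 64 = 179.2 L
LD = Vd × C = 179.2 × 5.6 = 1004 mg
CL = 0.693 × Vd / t½ = 0.693 × 179.2 / 54 = 2.300 L/h
Infusion rate = CL × Css = 2.300 × 5.6 = 12.88 mg/h

(a) 1000 mg; (b) 12.9 mg/h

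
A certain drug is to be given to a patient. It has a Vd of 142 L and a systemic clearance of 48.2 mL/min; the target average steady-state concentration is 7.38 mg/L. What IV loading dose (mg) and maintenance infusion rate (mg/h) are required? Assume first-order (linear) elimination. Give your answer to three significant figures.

(a) 1050 mg; (b) 21.3 mg/h

Loading: fill Vd to C_target → 142.0 L × 7.38 mg/L = 1048 mg
CL = 48.2 mL/min × 60/1000 = 2.892 L/h
Infusion rate = 2.892 L/h × 7.38 mg/L = 21.34 mg/h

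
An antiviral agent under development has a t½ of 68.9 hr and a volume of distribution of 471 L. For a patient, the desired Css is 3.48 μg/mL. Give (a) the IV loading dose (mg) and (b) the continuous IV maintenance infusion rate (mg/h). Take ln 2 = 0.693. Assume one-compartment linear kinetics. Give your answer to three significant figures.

LD = Vd × C = 471.0 × 3.48 = 1639 mg
CL = 0.693 × Vd / t½ = 0.693 × 471.0 / 68.9 = 4.737 L/h
Infusion rate = CL × Css = 4.737 × 3.48 = 16.48 mg/h

(a) 1640 mg; (b) 16.5 mg/h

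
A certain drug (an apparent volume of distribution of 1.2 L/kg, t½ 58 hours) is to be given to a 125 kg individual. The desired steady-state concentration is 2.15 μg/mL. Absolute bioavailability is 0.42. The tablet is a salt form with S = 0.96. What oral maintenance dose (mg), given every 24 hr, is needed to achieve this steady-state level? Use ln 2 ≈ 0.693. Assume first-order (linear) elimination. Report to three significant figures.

229 mg

Vd(total) = 125 kg × 1.2 L/kg = 150.0 L
CL = ln 2 · Vd / t½ = 0.693 × 150.0 / 58 = 1.792 L/h
D = CL × Css × τ / F / S = 1.792 × 2.15 × 24 / 0.42 / 0.96 = 229.3 mg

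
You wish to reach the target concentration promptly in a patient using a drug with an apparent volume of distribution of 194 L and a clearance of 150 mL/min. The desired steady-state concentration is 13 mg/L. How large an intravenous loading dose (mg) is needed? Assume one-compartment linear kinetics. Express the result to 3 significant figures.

LD = Vd × C = 194.0 × 13.00 = 2522 mg

2520 mg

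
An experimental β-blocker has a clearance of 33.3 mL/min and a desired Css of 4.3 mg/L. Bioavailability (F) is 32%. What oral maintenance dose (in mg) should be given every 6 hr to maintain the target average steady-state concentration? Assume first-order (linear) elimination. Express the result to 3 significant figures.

CL = 33.3 mL/min = 33.3 × 0.06 = 1.998 L/h
D = CL × Css × τ / F = 1.998 × 4.3 × 6 / 0.32 = 161.1 mg

161 mg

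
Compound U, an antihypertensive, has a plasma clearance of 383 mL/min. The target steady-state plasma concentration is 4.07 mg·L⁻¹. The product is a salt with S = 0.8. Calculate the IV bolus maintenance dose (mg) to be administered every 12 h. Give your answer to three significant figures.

CL = 383 mL/min × 60/1000 = 22.98 L/h
D = CL × Css × τ / S = 22.98 × 4.07 × 12 / 0.8 = 1403 mg

1400 mg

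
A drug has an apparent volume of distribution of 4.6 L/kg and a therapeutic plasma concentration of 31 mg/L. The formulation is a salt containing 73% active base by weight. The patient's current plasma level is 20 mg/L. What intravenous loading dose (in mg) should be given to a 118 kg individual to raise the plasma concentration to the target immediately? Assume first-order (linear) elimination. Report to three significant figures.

8180 mg

Vd(total) = 118 kg × 4.6 L/kg = 542.8 L
The loading dose fills Vd to the target concentration.
Concentration deficit ΔC = 31 − 20 = 11.00 mg/L
LD = Vd × ΔC / S = 542.8 × 11.00 / 0.73 = 8179 mg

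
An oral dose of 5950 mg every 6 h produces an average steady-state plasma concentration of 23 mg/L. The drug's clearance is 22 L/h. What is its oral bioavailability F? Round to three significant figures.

F·D/τ = CL·Css at steady state → F = CL·Css·τ / D.
F = 22 × 23 × 6 / 5950 = 0.510

0.510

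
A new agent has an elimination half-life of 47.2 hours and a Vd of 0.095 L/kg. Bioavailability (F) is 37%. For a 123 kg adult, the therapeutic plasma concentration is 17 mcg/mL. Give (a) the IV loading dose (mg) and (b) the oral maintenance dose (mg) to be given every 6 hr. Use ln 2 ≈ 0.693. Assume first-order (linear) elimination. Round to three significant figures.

(a) 199 mg; (b) 47.3 mg

Total Vd = 0.095 × 123 = 11.69 L
LD = Vd × C = 11.69 × 17 = 198.7 mg
CL = 0.693 × Vd / t½ = 0.693 × 11.69 / 47.2 = 0.1716 L/h
D = CL × Css × τ / F = 0.1716 × 17 × 6 / 0.37 = 47.31 mg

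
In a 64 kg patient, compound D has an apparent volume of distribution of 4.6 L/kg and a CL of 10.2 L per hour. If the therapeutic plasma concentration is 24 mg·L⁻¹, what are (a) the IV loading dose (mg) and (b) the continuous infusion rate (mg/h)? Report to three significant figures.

Total Vd = 4.6 × 64 = 294.4 L
Loading dose = Vd × C = 294.4 × 24 = 7066 mg
Maintenance: replace elimination → rate = CL × Css = 10.20 × 24 = 244.8 mg/h

(a) 7070 mg; (b) 245 mg/h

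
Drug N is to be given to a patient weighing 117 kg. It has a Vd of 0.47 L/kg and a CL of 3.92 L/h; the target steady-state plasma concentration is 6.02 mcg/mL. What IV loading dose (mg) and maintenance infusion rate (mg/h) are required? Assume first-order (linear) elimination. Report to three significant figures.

(a) 331 mg; (b) 23.6 mg/h

Vd = 0.47 L/kg × 117 kg = 54.99 L
Loading: fill Vd to C_target → 54.99 L × 6.02 mg/L = 331.0 mg
Maintenance infusion rate = CL × Css = 3.920 × 6.02 = 23.60 mg/h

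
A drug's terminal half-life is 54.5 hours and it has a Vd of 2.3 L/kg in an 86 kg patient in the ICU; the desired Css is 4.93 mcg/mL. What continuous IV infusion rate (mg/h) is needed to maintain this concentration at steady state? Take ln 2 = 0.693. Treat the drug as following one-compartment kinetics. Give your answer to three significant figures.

Vd(total) = 86 kg × 2.3 L/kg = 197.8 L
k = 0.693/54.5 = 0.01272 h⁻¹, so CL = k·Vd = 0.01272 × 197.8 = 2.516 L/h
Infusion rate = CL × Css = 2.516 × 4.93 = 12.40 mg/h

12.4 mg/h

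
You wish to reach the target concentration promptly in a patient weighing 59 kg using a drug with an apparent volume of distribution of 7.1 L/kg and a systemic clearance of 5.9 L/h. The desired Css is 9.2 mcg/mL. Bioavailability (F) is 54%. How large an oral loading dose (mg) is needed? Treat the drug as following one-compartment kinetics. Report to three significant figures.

Vd(total) = 59 kg × 7.1 L/kg = 418.9 L
The loading dose fills Vd to the target concentration; clearance is irrelevant here.
LD = Vd × C / F = 418.9 × 9.200 / 0.54 = 7137 mg

7140 mg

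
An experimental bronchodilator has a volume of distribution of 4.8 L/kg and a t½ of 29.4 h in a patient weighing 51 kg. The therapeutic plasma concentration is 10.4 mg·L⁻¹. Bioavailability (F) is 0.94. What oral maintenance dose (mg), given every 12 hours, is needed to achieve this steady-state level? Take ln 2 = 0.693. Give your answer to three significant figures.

766 mg

Total Vd = 4.8 × 51 = 244.8 L
k = 0.693/29.4 = 0.02357 h⁻¹, so CL = k·Vd = 0.02357 × 244.8 = 5.770 L/h
D = CL × Css × τ / F = 5.770 × 10.4 × 12 / 0.94 = 766.1 mg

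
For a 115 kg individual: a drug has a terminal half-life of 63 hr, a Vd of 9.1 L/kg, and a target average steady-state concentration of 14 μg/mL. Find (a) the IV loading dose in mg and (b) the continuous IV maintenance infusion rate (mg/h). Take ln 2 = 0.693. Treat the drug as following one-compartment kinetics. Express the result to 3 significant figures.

(a) 14700 mg; (b) 161 mg/h

Vd = 9.1 L/kg × 115 kg = 1047 L
LD = Vd × C = 1047 × 14 = 14660 mg
CL = 0.693 × Vd / t½ = 0.693 × 1047 / 63 = 11.52 L/h
Infusion rate = CL × Css = 11.52 × 14 = 161.3 mg/h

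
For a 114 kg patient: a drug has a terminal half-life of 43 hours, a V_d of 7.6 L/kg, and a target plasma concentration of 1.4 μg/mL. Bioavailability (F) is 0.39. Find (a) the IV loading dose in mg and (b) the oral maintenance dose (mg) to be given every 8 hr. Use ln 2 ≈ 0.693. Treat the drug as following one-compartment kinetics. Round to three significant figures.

Total Vd = 7.6 × 114 = 866.4 L
LD = Vd × C = 866.4 × 1.4 = 1213 mg
CL = 0.693 × Vd / t½ = 0.693 × 866.4 / 43 = 13.96 L/h
D = CL × Css × τ / F = 13.96 × 1.4 × 8 / 0.39 = 400.9 mg

(a) 1210 mg; (b) 401 mg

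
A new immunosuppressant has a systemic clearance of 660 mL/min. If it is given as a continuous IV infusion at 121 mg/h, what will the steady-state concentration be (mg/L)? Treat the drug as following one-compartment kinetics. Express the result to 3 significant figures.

3.06 mg/L

Convert clearance: 660 mL/min × 60 min/h ÷ 1000 mL/L = 39.60 L/h
Css = rate / CL = 121 / 39.60 = 3.056 mg/L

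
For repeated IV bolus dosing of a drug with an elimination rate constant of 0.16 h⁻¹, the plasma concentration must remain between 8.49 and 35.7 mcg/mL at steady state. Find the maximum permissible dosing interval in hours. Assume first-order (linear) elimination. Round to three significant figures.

8.98 h

Between IV bolus doses, concentration decays as C = C₀·e^(−kτ), so C_peak/C_trough = e^(kτ).
τ_max = ln(C_peak/C_trough) / k = ln(35.7/8.49) / 0.1600 = 1.436 / 0.1600 = 8.975 h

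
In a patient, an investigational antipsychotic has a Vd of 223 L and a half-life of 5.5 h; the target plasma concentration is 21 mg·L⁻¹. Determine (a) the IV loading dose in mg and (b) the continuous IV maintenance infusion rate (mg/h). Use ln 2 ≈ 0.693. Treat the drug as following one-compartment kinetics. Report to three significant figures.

LD = Vd × C = 223.0 × 21 = 4683 mg
CL = 0.693 × Vd / t½ = 0.693 × 223.0 / 5.5 = 28.10 L/h
Infusion rate = CL × Css = 28.10 × 21 = 590.1 mg/h

(a) 4680 mg; (b) 590 mg/h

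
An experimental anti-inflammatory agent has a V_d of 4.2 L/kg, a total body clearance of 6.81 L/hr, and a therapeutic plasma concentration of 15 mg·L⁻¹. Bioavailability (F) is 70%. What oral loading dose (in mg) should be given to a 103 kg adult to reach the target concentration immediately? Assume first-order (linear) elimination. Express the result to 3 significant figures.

9270 mg

Vd = 4.2 L/kg × 103 kg = 432.6 L
The loading dose fills Vd to the target concentration; clearance is irrelevant here.
LD = Vd × C / F = 432.6 × 15.00 / 0.7 = 9270 mg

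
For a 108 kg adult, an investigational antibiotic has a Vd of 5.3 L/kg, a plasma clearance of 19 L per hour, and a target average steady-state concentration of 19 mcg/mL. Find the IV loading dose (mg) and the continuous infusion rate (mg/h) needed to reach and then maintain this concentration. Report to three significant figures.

(a) 10900 mg; (b) 361 mg/h

Total Vd = 5.3 × 108 = 572.4 L
Loading: fill Vd to C_target → 572.4 L × 19 mg/L = 10880 mg
Infusion rate = 19.00 L/h × 19 mg/L = 361.0 mg/h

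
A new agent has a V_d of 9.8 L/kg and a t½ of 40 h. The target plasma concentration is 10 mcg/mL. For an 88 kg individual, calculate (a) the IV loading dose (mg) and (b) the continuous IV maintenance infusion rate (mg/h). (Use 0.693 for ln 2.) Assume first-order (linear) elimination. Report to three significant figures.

Vd(total) = 88 kg × 9.8 L/kg = 862.4 L
LD = Vd × C = 862.4 × 10 = 8624 mg
CL = 0.693 × Vd / t½ = 0.693 × 862.4 / 40 = 14.94 L/h
Infusion rate = CL × Css = 14.94 × 10 = 149.4 mg/h

(a) 8620 mg; (b) 149 mg/h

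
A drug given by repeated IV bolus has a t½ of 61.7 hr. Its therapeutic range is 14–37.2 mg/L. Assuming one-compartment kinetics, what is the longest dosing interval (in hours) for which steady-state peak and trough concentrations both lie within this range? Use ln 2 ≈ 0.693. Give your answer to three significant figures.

87.0 h

k = 0.693 / t½ = 0.693 / 61.7 = 0.01123 h⁻¹
Between IV bolus doses, concentration decays as C = C₀·e^(−kτ), so C_peak/C_trough = e^(kτ).
τ_max = ln(C_peak/C_trough) / k = ln(37.2/14) / 0.01123 = 0.9773 / 0.01123 = 87.03 h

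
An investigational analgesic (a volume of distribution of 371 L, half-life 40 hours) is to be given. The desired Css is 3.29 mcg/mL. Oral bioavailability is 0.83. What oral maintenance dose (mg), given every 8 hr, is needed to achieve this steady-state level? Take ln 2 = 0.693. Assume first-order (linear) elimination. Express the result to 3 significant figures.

204 mg

CL = ln 2 · Vd / t½ = 0.693 × 371.0 / 40 = 6.428 L/h
D = CL × Css × τ / F = 6.428 × 3.29 × 8 / 0.83 = 203.8 mg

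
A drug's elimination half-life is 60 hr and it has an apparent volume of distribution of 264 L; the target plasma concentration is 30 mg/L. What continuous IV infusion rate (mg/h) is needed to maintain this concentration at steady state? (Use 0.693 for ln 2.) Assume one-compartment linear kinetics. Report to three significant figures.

91.5 mg/h

CL = 0.693 × Vd / t½ = 0.693 × 264.0 / 60 = 3.049 L/h
Infusion rate = CL × Css = 3.049 × 30 = 91.47 mg/h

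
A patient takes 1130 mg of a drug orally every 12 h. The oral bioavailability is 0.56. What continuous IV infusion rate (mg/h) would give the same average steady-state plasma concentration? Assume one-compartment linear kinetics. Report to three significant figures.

Equivalent systemic input: infusion rate = F·D/τ.
Rate = 0.56 × 1130 / 12 = 52.73 mg/h

52.7 mg/h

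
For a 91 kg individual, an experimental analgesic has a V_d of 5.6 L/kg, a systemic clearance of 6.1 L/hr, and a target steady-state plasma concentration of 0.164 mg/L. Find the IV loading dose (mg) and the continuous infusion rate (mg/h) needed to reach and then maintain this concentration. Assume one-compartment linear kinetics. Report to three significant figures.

(a) 83.6 mg; (b) 1.00 mg/h

Vd = 5.6 L/kg × 91 kg = 509.6 L
LD = Vd · C_target = 509.6 × 0.164 = 83.57 mg
Infusion rate = 6.100 L/h × 0.164 mg/L = 1.000 mg/h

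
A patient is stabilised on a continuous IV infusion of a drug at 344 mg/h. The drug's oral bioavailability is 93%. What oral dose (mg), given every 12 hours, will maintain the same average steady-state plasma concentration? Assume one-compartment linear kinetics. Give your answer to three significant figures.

4440 mg

To maintain the same Css, the systemic dosing rate must be unchanged: F·D/τ = infusion rate.
D = rate × τ / F = 344 × 12 / 0.93 = 4439 mg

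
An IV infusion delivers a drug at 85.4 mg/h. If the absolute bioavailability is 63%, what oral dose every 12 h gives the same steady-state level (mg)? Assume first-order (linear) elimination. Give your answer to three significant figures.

1630 mg

To maintain the same Css, the systemic dosing rate must be unchanged: F·D/τ = infusion rate.
D = rate × τ / F = 85.4 × 12 / 0.63 = 1627 mg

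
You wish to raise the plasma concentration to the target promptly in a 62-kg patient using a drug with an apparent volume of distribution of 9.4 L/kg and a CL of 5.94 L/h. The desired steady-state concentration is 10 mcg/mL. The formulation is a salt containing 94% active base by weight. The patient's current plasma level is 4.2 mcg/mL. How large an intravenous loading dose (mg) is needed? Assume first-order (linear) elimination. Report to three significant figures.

3600 mg

Vd(total) = 62 kg × 9.4 L/kg = 582.8 L
Concentration deficit ΔC = 10 − 4.2 = 5.800 mg/L
LD = Vd × ΔC / S = 582.8 × 5.800 / 0.94 = 3596 mg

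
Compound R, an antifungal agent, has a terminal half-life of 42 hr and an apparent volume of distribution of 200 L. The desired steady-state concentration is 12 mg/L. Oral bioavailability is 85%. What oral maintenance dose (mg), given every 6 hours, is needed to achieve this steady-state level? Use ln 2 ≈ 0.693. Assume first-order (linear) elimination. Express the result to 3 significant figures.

k = 0.693/42 = 0.01650 h⁻¹, so CL = k·Vd = 0.01650 × 200.0 = 3.300 L/h
D = CL × Css × τ / F = 3.300 × 12 × 6 / 0.85 = 279.5 mg

280 mg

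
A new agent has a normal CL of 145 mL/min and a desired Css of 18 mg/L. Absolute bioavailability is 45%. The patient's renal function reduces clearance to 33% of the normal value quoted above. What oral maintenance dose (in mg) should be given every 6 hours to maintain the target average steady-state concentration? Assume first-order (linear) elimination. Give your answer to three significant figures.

CL = 145 mL/min × 60/1000 = 8.700 L/h
Patient clearance = 0.33 × 8.700 = 2.871 L/h
D = CL × Css × τ / F = 2.871 × 18 × 6 / 0.45 = 689.0 mg

689 mg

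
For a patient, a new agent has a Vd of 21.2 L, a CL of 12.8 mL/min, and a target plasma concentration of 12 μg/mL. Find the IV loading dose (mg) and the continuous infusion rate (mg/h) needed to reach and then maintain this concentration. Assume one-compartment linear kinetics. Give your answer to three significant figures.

(a) 254 mg; (b) 9.22 mg/h

Loading: fill Vd to C_target → 21.20 L × 12 mg/L = 254.4 mg
CL = 12.8 mL/min × 60/1000 = 0.7680 L/h
Infusion rate = 0.7680 L/h × 12 mg/L = 9.216 mg/h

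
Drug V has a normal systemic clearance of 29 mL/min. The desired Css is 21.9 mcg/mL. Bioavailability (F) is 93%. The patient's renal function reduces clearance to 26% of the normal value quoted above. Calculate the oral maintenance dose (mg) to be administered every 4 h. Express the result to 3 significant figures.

42.6 mg

CL = 29 mL/min = 29 × 0.06 = 1.740 L/h
Patient clearance = 0.26 × 1.740 = 0.4524 L/h
At steady state, dose per interval replaces the amount cleared in that interval: F·D/τ = CL·Css.
D = CL × Css × τ / F = 0.4524 × 21.9 × 4 / 0.93 = 42.61 mg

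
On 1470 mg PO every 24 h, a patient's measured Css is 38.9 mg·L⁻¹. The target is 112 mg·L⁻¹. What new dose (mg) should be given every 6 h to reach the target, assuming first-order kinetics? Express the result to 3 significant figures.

1060 mg

With linear kinetics, Css is proportional to dose rate (D/τ) at fixed clearance.
D₂ = D₁ × (Css,target / Css,current) × (τ₂/τ₁) = 1470 × (112/38.9) × (6/24) = 1058 mg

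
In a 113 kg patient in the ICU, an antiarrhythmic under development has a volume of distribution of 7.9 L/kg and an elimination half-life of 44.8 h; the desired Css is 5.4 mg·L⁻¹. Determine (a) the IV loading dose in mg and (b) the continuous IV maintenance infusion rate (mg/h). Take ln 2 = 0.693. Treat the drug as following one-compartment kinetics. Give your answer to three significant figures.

(a) 4820 mg; (b) 74.6 mg/h

Vd = 7.9 L/kg × 113 kg = 892.7 L
LD = Vd × C = 892.7 × 5.4 = 4821 mg
CL = 0.693 × Vd / t½ = 0.693 × 892.7 / 44.8 = 13.81 L/h
Infusion rate = CL × Css = 13.81 × 5.4 = 74.57 mg/h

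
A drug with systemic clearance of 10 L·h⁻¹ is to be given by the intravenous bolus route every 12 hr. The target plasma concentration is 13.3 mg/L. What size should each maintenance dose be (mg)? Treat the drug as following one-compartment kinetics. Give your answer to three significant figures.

1600 mg

At steady state, dose per interval replaces the amount cleared in that interval: D/τ = CL·Css.
D = CL × Css × τ = 10.00 × 13.3 × 12 = 1596 mg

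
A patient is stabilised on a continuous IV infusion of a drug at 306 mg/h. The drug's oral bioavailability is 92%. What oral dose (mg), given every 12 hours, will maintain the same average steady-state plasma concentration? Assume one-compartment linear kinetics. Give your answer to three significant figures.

3990 mg

To maintain the same Css, the systemic dosing rate must be unchanged: F·D/τ = infusion rate.
D = rate × τ / F = 306 × 12 / 0.92 = 3991 mg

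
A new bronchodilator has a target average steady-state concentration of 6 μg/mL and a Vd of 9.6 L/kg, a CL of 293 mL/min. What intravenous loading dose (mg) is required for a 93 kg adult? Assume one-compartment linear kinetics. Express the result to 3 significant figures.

Total Vd = 9.6 × 93 = 892.8 L
LD = Vd × C = 892.8 × 6.000 = 5357 mg

5360 mg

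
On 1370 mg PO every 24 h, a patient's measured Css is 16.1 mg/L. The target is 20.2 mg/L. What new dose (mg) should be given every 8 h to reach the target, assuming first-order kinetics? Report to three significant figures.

For first-order elimination, Css ∝ F·D/(CL·τ); F and CL are unchanged, so Css ∝ D/τ.
D₂ = D₁ × (Css,target / Css,current) × (τ₂/τ₁) = 1370 × (20.2/16.1) × (8/24) = 573.0 mg

573 mg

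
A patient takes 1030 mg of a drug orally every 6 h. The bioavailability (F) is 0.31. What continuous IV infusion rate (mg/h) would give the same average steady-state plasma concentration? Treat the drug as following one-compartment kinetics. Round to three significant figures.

53.2 mg/h

Equivalent systemic input: infusion rate = F·D/τ.
Rate = 0.31 × 1030 / 6 = 53.22 mg/h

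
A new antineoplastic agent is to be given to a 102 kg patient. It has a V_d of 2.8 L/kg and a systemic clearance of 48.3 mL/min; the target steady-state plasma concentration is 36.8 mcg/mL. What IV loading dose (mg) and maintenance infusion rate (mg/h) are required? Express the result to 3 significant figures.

Vd = 2.8 L/kg × 102 kg = 285.6 L
Loading: fill Vd to C_target → 285.6 L × 36.8 mg/L = 10510 mg
Convert clearance: 48.3 mL/min × 60 min/h ÷ 1000 mL/L = 2.898 L/h
Maintenance infusion rate = CL × Css = 2.898 × 36.8 = 106.6 mg/h

(a) 10500 mg; (b) 107 mg/h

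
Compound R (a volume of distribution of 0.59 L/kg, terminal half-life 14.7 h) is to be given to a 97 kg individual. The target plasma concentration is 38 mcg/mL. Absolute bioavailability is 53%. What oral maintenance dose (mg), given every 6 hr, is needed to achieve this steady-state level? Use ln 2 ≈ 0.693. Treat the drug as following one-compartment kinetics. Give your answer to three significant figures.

Vd = 0.59 L/kg × 97 kg = 57.23 L
k = 0.693/14.7 = 0.04714 h⁻¹, so CL = k·Vd = 0.04714 × 57.23 = 2.698 L/h
D = CL × Css × τ / F = 2.698 × 38 × 6 / 0.53 = 1161 mg

1160 mg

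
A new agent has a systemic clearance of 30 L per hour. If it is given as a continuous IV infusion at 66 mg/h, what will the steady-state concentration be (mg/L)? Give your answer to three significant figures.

2.20 mg/L

Css = rate / CL = 66 / 30.00 = 2.200 mg/L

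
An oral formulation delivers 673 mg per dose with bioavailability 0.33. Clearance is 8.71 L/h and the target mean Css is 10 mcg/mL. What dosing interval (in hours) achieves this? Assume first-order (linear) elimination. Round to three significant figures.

2.55 h

F·D/τ = CL·Css → τ = F·D / (CL·Css).
τ = 0.33 × 673 / (8.71 × 10) = 2.550 h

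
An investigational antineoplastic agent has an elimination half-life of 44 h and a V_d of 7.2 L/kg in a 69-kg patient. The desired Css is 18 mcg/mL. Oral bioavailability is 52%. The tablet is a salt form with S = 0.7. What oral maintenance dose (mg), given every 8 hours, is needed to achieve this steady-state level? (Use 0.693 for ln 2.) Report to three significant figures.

3100 mg

Vd(total) = 69 kg × 7.2 L/kg = 496.8 L
CL = 0.693 × Vd / t½ = 0.693 × 496.8 / 44 = 7.825 L/h
D = CL × Css × τ / F / S = 7.825 × 18 × 8 / 0.52 / 0.7 = 3096 mg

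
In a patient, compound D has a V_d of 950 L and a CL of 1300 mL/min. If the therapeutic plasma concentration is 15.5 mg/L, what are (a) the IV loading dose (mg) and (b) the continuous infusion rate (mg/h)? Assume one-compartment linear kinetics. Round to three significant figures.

Loading: fill Vd to C_target → 950.0 L × 15.5 mg/L = 14730 mg
CL = 1300 mL/min = 1300 × 0.06 = 78.00 L/h
Maintenance: replace elimination → rate = CL × Css = 78.00 × 15.5 = 1209 mg/h

(a) 14700 mg; (b) 1210 mg/h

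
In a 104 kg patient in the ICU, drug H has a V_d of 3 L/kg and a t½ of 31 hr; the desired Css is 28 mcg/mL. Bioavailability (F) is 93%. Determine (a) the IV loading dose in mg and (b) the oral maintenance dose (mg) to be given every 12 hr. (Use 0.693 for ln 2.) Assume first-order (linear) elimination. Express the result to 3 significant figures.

Vd = 3 L/kg × 104 kg = 312.0 L
LD = Vd × C = 312.0 × 28 = 8736 mg
CL = 0.693 × Vd / t½ = 0.693 × 312.0 / 31 = 6.975 L/h
D = CL × Css × τ / F = 6.975 × 28 × 12 / 0.93 = 2520 mg

(a) 8740 mg; (b) 2520 mg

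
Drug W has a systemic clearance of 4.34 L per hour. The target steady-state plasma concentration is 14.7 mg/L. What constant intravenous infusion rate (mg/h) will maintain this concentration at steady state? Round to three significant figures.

At steady state, infusion rate equals elimination rate: rate in = CL × Css.
R₀ = 4.340 × 14.7 = 63.80 mg/h

63.8 mg/h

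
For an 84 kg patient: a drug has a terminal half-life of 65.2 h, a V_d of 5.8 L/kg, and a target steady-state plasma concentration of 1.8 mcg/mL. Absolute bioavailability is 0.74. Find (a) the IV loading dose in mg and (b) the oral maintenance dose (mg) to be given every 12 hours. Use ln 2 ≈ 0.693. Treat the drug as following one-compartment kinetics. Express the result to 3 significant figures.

(a) 877 mg; (b) 151 mg

Vd = 5.8 L/kg × 84 kg = 487.2 L
LD = Vd × C = 487.2 × 1.8 = 877.0 mg
CL = 0.693 × Vd / t½ = 0.693 × 487.2 / 65.2 = 5.178 L/h
D = CL × Css × τ / F = 5.178 × 1.8 × 12 / 0.74 = 151.1 mg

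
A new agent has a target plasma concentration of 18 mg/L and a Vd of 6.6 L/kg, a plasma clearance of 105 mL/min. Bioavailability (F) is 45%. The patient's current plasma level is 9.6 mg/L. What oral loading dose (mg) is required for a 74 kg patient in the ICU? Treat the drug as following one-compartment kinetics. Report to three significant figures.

9120 mg

Vd = 6.6 L/kg × 74 kg = 488.4 L
Concentration deficit ΔC = 18 − 9.6 = 8.400 mg/L
LD = Vd × ΔC / F = 488.4 × 8.400 / 0.45 = 9117 mg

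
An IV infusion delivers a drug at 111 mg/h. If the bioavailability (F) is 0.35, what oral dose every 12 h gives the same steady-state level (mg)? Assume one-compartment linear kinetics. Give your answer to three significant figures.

To maintain the same Css, the systemic dosing rate must be unchanged: F·D/τ = infusion rate.
D = rate × τ / F = 111 × 12 / 0.35 = 3806 mg

3810 mg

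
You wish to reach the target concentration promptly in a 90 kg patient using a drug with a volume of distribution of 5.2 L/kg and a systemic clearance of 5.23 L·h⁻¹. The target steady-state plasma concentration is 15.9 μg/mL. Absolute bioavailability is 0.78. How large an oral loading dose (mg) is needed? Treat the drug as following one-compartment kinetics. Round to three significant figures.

Vd = 5.2 L/kg × 90 kg = 468.0 L
LD is governed by Vd — clearance does not enter the loading-dose calculation.
LD = Vd × C / F = 468.0 × 15.90 / 0.78 = 9540 mg

9540 mg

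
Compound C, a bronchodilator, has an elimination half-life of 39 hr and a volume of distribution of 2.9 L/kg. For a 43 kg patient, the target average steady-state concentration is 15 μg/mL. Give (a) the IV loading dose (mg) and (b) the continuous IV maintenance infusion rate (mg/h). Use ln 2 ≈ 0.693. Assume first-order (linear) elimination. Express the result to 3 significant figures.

Total Vd = 2.9 × 43 = 124.7 L
LD = Vd × C = 124.7 × 15 = 1871 mg
CL = 0.693 × Vd / t½ = 0.693 × 124.7 / 39 = 2.216 L/h
Infusion rate = CL × Css = 2.216 × 15 = 33.24 mg/h

(a) 1870 mg; (b) 33.2 mg/h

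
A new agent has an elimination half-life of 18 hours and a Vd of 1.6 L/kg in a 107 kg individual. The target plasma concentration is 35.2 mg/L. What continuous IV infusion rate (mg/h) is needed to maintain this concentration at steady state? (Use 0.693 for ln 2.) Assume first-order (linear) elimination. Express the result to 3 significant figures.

Vd(total) = 107 kg × 1.6 L/kg = 171.2 L
k = 0.693/18 = 0.03850 h⁻¹, so CL = k·Vd = 0.03850 × 171.2 = 6.591 L/h
Infusion rate = CL × Css = 6.591 × 35.2 = 232.0 mg/h

232 mg/h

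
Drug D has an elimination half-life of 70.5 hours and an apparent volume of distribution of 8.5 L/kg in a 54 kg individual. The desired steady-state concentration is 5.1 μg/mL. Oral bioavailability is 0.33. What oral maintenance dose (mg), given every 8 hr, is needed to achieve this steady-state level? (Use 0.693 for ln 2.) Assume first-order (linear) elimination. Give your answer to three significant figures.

Vd(total) = 54 kg × 8.5 L/kg = 459.0 L
k = 0.693/70.5 = 0.009830 h⁻¹, so CL = k·Vd = 0.009830 × 459.0 = 4.512 L/h
D = CL × Css × τ / F = 4.512 × 5.1 × 8 / 0.33 = 557.8 mg

558 mg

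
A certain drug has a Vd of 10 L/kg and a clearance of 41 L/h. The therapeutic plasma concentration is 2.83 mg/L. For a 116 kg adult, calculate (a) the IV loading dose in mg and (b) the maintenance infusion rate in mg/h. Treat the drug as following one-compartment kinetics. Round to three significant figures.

Total Vd = 10 × 116 = 1160 L
Loading: fill Vd to C_target → 1160 L × 2.83 mg/L = 3283 mg
Infusion rate = 41.00 L/h × 2.83 mg/L = 116.0 mg/h

(a) 3280 mg; (b) 116 mg/h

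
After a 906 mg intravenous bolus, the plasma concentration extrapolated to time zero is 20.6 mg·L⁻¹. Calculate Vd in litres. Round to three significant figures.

Immediately after an IV bolus, C₀ = Dose / Vd, so Vd = Dose / C₀.
Vd = 906 / 20.6 = 43.98 L

44.0 L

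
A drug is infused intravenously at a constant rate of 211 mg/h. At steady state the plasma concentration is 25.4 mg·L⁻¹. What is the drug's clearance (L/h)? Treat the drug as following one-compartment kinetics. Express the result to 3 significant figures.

8.31 L/h

At steady state, infusion rate = CL × Css, so CL = rate / Css.
CL = 211 / 25.4 = 8.307 L/h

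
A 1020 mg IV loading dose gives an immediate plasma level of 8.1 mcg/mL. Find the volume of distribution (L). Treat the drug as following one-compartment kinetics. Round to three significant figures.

Immediately after an IV bolus, C₀ = Dose / Vd, so Vd = Dose / C₀.
Vd = 1020 / 8.1 = 125.9 L

126 L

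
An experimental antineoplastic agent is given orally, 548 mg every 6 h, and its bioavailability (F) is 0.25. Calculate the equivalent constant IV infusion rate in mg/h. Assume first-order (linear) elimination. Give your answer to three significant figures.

Equivalent systemic input: infusion rate = F·D/τ.
Rate = 0.25 × 548 / 6 = 22.83 mg/h

22.8 mg/h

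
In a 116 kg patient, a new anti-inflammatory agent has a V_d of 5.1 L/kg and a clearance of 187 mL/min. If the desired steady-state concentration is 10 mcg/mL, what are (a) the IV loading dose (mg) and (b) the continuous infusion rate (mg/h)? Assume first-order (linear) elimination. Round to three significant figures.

Total Vd = 5.1 × 116 = 591.6 L
Loading dose = Vd × C = 591.6 × 10 = 5916 mg
Convert clearance: 187 mL/min × 60 min/h ÷ 1000 mL/L = 11.22 L/h
Maintenance: replace elimination → rate = CL × Css = 11.22 × 10 = 112.2 mg/h

(a) 5920 mg; (b) 112 mg/h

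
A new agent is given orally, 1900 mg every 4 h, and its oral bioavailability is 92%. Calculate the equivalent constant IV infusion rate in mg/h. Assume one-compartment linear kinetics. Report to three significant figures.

437 mg/h

Equivalent systemic input: infusion rate = F·D/τ.
Rate = 0.92 × 1900 / 4 = 437.0 mg/h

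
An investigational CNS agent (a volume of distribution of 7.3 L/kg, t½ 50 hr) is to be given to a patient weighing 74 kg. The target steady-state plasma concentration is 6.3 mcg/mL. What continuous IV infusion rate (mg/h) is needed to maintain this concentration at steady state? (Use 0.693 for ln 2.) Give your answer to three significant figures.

Total Vd = 7.3 × 74 = 540.2 L
CL = 0.693 × Vd / t½ = 0.693 × 540.2 / 50 = 7.487 L/h
Infusion rate = CL × Css = 7.487 × 6.3 = 47.17 mg/h

47.2 mg/h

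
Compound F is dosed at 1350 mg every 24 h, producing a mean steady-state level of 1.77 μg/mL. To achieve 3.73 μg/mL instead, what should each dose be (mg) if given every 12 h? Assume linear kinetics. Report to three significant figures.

With linear kinetics, Css is proportional to dose rate (D/τ) at fixed clearance.
D₂ = D₁ × (Css,target / Css,current) × (τ₂/τ₁) = 1350 × (3.73/1.77) × (12/24) = 1422 mg

1420 mg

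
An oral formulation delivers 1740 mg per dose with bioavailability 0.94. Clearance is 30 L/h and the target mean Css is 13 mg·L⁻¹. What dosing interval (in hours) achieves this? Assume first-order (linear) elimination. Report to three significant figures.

F·D/τ = CL·Css → τ = F·D / (CL·Css).
τ = 0.94 × 1740 / (30 × 13) = 4.194 h

4.19 h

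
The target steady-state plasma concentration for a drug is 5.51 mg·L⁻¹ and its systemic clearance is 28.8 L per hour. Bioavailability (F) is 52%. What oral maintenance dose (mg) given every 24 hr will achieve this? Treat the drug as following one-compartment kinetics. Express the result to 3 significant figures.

7320 mg

D = CL × Css × τ / F = 28.80 × 5.51 × 24 / 0.52 = 7324 mg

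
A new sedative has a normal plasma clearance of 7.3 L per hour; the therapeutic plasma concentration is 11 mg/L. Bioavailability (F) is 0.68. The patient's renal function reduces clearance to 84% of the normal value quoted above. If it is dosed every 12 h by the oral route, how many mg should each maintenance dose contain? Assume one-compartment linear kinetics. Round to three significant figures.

Patient clearance = 0.84 × 7.300 = 6.132 L/h
D = CL × Css × τ / F = 6.132 × 11 × 12 / 0.68 = 1190 mg

1190 mg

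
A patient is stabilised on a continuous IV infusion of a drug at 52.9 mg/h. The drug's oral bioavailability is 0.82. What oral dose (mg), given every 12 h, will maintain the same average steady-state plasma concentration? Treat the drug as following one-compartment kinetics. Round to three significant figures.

To maintain the same Css, the systemic dosing rate must be unchanged: F·D/τ = infusion rate.
D = rate × τ / F = 52.9 × 12 / 0.82 = 774.1 mg

774 mg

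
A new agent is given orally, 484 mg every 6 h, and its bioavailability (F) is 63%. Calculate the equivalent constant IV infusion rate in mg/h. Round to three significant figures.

50.8 mg/h

Equivalent systemic input: infusion rate = F·D/τ.
Rate = 0.63 × 484 / 6 = 50.82 mg/h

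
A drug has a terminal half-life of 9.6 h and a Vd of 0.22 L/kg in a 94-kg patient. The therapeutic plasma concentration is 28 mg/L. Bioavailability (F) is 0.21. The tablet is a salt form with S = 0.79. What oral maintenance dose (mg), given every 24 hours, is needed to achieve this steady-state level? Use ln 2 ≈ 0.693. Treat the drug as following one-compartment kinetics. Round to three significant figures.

6050 mg

Vd = 0.22 L/kg × 94 kg = 20.68 L
CL = ln 2 · Vd / t½ = 0.693 × 20.68 / 9.6 = 1.493 L/h
D = CL × Css × τ / F / S = 1.493 × 28 × 24 / 0.21 / 0.79 = 6048 mg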